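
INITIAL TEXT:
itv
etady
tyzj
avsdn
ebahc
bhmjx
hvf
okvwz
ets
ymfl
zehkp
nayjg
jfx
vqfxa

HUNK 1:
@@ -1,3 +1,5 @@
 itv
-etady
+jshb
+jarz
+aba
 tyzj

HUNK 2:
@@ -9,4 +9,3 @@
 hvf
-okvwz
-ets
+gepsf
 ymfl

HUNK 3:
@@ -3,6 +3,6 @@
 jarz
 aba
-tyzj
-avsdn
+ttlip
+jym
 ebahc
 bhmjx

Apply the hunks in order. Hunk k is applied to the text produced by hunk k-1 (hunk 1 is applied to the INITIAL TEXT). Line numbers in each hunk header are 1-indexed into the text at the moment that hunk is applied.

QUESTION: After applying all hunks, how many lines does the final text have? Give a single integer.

Hunk 1: at line 1 remove [etady] add [jshb,jarz,aba] -> 16 lines: itv jshb jarz aba tyzj avsdn ebahc bhmjx hvf okvwz ets ymfl zehkp nayjg jfx vqfxa
Hunk 2: at line 9 remove [okvwz,ets] add [gepsf] -> 15 lines: itv jshb jarz aba tyzj avsdn ebahc bhmjx hvf gepsf ymfl zehkp nayjg jfx vqfxa
Hunk 3: at line 3 remove [tyzj,avsdn] add [ttlip,jym] -> 15 lines: itv jshb jarz aba ttlip jym ebahc bhmjx hvf gepsf ymfl zehkp nayjg jfx vqfxa
Final line count: 15

Answer: 15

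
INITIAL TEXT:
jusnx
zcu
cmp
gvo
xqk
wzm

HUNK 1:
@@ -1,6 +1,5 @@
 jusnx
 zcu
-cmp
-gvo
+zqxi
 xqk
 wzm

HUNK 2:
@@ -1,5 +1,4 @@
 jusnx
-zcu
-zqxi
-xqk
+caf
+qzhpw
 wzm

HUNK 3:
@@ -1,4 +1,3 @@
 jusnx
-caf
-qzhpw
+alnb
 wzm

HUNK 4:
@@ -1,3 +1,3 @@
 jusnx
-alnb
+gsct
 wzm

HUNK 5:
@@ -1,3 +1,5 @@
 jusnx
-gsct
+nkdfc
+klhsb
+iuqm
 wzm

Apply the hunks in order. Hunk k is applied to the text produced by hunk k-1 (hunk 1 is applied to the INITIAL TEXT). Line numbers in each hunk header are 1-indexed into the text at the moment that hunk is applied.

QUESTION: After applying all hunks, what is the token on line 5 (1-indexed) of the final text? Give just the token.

Hunk 1: at line 1 remove [cmp,gvo] add [zqxi] -> 5 lines: jusnx zcu zqxi xqk wzm
Hunk 2: at line 1 remove [zcu,zqxi,xqk] add [caf,qzhpw] -> 4 lines: jusnx caf qzhpw wzm
Hunk 3: at line 1 remove [caf,qzhpw] add [alnb] -> 3 lines: jusnx alnb wzm
Hunk 4: at line 1 remove [alnb] add [gsct] -> 3 lines: jusnx gsct wzm
Hunk 5: at line 1 remove [gsct] add [nkdfc,klhsb,iuqm] -> 5 lines: jusnx nkdfc klhsb iuqm wzm
Final line 5: wzm

Answer: wzm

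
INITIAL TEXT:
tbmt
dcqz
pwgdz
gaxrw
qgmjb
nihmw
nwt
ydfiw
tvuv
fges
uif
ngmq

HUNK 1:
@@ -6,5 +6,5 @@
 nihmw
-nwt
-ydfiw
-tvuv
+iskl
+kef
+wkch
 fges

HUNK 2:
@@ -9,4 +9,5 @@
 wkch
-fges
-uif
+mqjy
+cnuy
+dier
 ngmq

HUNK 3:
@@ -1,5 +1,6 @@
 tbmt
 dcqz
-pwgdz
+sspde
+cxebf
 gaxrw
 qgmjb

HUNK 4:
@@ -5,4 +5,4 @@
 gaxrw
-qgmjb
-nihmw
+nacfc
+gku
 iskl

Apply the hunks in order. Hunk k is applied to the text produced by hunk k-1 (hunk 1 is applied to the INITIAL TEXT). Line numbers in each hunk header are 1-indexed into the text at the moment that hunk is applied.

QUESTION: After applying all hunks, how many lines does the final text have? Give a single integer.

Hunk 1: at line 6 remove [nwt,ydfiw,tvuv] add [iskl,kef,wkch] -> 12 lines: tbmt dcqz pwgdz gaxrw qgmjb nihmw iskl kef wkch fges uif ngmq
Hunk 2: at line 9 remove [fges,uif] add [mqjy,cnuy,dier] -> 13 lines: tbmt dcqz pwgdz gaxrw qgmjb nihmw iskl kef wkch mqjy cnuy dier ngmq
Hunk 3: at line 1 remove [pwgdz] add [sspde,cxebf] -> 14 lines: tbmt dcqz sspde cxebf gaxrw qgmjb nihmw iskl kef wkch mqjy cnuy dier ngmq
Hunk 4: at line 5 remove [qgmjb,nihmw] add [nacfc,gku] -> 14 lines: tbmt dcqz sspde cxebf gaxrw nacfc gku iskl kef wkch mqjy cnuy dier ngmq
Final line count: 14

Answer: 14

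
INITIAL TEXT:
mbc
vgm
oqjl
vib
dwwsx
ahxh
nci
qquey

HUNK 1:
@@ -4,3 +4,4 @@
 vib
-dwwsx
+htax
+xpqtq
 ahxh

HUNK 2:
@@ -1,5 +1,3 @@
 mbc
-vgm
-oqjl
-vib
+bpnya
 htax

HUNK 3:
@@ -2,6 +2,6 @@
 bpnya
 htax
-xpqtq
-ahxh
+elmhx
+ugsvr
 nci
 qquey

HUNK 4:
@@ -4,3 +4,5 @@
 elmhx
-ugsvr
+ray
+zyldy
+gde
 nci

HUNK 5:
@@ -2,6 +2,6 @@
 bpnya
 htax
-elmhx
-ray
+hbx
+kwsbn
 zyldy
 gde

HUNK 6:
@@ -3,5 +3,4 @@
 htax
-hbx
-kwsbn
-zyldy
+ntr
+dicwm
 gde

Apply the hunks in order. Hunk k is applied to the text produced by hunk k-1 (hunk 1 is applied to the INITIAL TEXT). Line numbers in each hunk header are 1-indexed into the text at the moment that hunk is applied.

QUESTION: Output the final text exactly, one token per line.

Answer: mbc
bpnya
htax
ntr
dicwm
gde
nci
qquey

Derivation:
Hunk 1: at line 4 remove [dwwsx] add [htax,xpqtq] -> 9 lines: mbc vgm oqjl vib htax xpqtq ahxh nci qquey
Hunk 2: at line 1 remove [vgm,oqjl,vib] add [bpnya] -> 7 lines: mbc bpnya htax xpqtq ahxh nci qquey
Hunk 3: at line 2 remove [xpqtq,ahxh] add [elmhx,ugsvr] -> 7 lines: mbc bpnya htax elmhx ugsvr nci qquey
Hunk 4: at line 4 remove [ugsvr] add [ray,zyldy,gde] -> 9 lines: mbc bpnya htax elmhx ray zyldy gde nci qquey
Hunk 5: at line 2 remove [elmhx,ray] add [hbx,kwsbn] -> 9 lines: mbc bpnya htax hbx kwsbn zyldy gde nci qquey
Hunk 6: at line 3 remove [hbx,kwsbn,zyldy] add [ntr,dicwm] -> 8 lines: mbc bpnya htax ntr dicwm gde nci qquey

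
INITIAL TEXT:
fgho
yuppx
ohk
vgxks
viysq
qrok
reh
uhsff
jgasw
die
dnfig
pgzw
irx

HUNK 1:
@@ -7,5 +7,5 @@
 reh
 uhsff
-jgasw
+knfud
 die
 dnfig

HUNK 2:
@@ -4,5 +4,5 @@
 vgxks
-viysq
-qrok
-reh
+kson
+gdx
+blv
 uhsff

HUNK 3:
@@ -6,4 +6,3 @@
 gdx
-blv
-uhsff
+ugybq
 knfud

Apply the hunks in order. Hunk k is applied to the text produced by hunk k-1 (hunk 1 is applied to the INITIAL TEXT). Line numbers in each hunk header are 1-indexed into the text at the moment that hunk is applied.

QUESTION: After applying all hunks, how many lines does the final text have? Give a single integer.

Hunk 1: at line 7 remove [jgasw] add [knfud] -> 13 lines: fgho yuppx ohk vgxks viysq qrok reh uhsff knfud die dnfig pgzw irx
Hunk 2: at line 4 remove [viysq,qrok,reh] add [kson,gdx,blv] -> 13 lines: fgho yuppx ohk vgxks kson gdx blv uhsff knfud die dnfig pgzw irx
Hunk 3: at line 6 remove [blv,uhsff] add [ugybq] -> 12 lines: fgho yuppx ohk vgxks kson gdx ugybq knfud die dnfig pgzw irx
Final line count: 12

Answer: 12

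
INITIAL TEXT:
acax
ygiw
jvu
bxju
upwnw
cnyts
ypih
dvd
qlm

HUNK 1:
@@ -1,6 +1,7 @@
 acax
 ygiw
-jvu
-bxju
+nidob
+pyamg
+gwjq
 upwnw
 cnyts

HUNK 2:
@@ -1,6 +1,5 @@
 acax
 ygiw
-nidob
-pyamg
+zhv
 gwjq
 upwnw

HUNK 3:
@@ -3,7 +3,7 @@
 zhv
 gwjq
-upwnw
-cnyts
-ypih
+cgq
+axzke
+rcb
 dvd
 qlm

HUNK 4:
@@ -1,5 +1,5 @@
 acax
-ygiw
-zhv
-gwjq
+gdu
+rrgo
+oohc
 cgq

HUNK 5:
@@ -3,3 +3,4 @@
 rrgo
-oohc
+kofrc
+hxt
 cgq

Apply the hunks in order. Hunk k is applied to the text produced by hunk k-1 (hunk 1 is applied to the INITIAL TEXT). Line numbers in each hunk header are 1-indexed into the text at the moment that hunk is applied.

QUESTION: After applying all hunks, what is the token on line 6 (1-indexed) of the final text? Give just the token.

Answer: cgq

Derivation:
Hunk 1: at line 1 remove [jvu,bxju] add [nidob,pyamg,gwjq] -> 10 lines: acax ygiw nidob pyamg gwjq upwnw cnyts ypih dvd qlm
Hunk 2: at line 1 remove [nidob,pyamg] add [zhv] -> 9 lines: acax ygiw zhv gwjq upwnw cnyts ypih dvd qlm
Hunk 3: at line 3 remove [upwnw,cnyts,ypih] add [cgq,axzke,rcb] -> 9 lines: acax ygiw zhv gwjq cgq axzke rcb dvd qlm
Hunk 4: at line 1 remove [ygiw,zhv,gwjq] add [gdu,rrgo,oohc] -> 9 lines: acax gdu rrgo oohc cgq axzke rcb dvd qlm
Hunk 5: at line 3 remove [oohc] add [kofrc,hxt] -> 10 lines: acax gdu rrgo kofrc hxt cgq axzke rcb dvd qlm
Final line 6: cgq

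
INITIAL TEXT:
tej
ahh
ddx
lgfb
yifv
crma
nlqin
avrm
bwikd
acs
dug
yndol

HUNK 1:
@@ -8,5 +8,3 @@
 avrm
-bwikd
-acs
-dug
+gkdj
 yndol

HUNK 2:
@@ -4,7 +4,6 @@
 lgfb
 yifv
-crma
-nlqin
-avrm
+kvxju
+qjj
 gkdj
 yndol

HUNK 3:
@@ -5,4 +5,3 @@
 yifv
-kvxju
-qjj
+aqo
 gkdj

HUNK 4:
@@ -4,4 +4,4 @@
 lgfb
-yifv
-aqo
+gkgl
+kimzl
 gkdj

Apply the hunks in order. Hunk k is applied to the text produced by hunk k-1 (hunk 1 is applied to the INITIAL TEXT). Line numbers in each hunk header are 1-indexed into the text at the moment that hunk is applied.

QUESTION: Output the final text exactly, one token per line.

Answer: tej
ahh
ddx
lgfb
gkgl
kimzl
gkdj
yndol

Derivation:
Hunk 1: at line 8 remove [bwikd,acs,dug] add [gkdj] -> 10 lines: tej ahh ddx lgfb yifv crma nlqin avrm gkdj yndol
Hunk 2: at line 4 remove [crma,nlqin,avrm] add [kvxju,qjj] -> 9 lines: tej ahh ddx lgfb yifv kvxju qjj gkdj yndol
Hunk 3: at line 5 remove [kvxju,qjj] add [aqo] -> 8 lines: tej ahh ddx lgfb yifv aqo gkdj yndol
Hunk 4: at line 4 remove [yifv,aqo] add [gkgl,kimzl] -> 8 lines: tej ahh ddx lgfb gkgl kimzl gkdj yndol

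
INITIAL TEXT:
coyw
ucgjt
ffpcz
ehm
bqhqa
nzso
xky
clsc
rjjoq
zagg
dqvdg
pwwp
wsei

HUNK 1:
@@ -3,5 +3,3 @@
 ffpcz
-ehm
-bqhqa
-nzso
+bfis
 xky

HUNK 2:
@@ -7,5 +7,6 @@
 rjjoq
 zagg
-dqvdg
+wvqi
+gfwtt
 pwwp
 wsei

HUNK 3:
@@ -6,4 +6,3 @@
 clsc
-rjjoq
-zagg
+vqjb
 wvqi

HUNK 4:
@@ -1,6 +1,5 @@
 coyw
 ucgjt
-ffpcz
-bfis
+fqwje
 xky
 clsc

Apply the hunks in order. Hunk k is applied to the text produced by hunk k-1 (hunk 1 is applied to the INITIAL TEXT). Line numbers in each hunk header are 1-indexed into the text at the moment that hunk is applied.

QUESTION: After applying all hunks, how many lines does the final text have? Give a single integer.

Answer: 10

Derivation:
Hunk 1: at line 3 remove [ehm,bqhqa,nzso] add [bfis] -> 11 lines: coyw ucgjt ffpcz bfis xky clsc rjjoq zagg dqvdg pwwp wsei
Hunk 2: at line 7 remove [dqvdg] add [wvqi,gfwtt] -> 12 lines: coyw ucgjt ffpcz bfis xky clsc rjjoq zagg wvqi gfwtt pwwp wsei
Hunk 3: at line 6 remove [rjjoq,zagg] add [vqjb] -> 11 lines: coyw ucgjt ffpcz bfis xky clsc vqjb wvqi gfwtt pwwp wsei
Hunk 4: at line 1 remove [ffpcz,bfis] add [fqwje] -> 10 lines: coyw ucgjt fqwje xky clsc vqjb wvqi gfwtt pwwp wsei
Final line count: 10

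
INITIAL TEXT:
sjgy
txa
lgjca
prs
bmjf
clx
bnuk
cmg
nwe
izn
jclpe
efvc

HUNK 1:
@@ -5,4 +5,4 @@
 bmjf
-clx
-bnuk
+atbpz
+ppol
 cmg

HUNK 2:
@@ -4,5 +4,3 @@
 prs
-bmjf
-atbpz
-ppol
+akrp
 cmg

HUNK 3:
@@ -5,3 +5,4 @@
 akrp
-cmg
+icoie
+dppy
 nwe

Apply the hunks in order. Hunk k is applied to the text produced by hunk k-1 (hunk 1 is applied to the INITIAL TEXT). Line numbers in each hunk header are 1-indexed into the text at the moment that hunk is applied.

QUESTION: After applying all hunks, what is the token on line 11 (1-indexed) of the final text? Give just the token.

Answer: efvc

Derivation:
Hunk 1: at line 5 remove [clx,bnuk] add [atbpz,ppol] -> 12 lines: sjgy txa lgjca prs bmjf atbpz ppol cmg nwe izn jclpe efvc
Hunk 2: at line 4 remove [bmjf,atbpz,ppol] add [akrp] -> 10 lines: sjgy txa lgjca prs akrp cmg nwe izn jclpe efvc
Hunk 3: at line 5 remove [cmg] add [icoie,dppy] -> 11 lines: sjgy txa lgjca prs akrp icoie dppy nwe izn jclpe efvc
Final line 11: efvc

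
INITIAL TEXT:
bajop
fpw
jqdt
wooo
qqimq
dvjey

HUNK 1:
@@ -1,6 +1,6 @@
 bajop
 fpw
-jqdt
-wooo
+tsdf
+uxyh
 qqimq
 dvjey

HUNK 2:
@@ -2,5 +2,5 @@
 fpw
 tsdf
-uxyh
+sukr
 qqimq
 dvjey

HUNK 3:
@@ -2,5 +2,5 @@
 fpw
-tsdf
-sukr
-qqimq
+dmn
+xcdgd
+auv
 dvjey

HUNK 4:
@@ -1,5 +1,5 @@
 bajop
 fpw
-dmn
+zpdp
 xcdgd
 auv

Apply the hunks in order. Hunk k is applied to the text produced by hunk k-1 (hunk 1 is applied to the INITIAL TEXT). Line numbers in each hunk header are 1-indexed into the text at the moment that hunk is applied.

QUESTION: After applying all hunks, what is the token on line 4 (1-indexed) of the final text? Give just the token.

Answer: xcdgd

Derivation:
Hunk 1: at line 1 remove [jqdt,wooo] add [tsdf,uxyh] -> 6 lines: bajop fpw tsdf uxyh qqimq dvjey
Hunk 2: at line 2 remove [uxyh] add [sukr] -> 6 lines: bajop fpw tsdf sukr qqimq dvjey
Hunk 3: at line 2 remove [tsdf,sukr,qqimq] add [dmn,xcdgd,auv] -> 6 lines: bajop fpw dmn xcdgd auv dvjey
Hunk 4: at line 1 remove [dmn] add [zpdp] -> 6 lines: bajop fpw zpdp xcdgd auv dvjey
Final line 4: xcdgd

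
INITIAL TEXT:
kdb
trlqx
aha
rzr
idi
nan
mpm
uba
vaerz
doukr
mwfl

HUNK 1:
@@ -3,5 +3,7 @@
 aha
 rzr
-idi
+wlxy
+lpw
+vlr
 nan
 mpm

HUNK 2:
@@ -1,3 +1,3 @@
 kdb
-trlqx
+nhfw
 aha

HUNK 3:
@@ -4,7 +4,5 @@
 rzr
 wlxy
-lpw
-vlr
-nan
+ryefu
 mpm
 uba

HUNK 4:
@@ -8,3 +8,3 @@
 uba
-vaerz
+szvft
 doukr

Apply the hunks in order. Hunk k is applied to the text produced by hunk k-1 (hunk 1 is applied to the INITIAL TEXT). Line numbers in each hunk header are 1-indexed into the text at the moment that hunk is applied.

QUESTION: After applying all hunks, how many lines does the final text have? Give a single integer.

Answer: 11

Derivation:
Hunk 1: at line 3 remove [idi] add [wlxy,lpw,vlr] -> 13 lines: kdb trlqx aha rzr wlxy lpw vlr nan mpm uba vaerz doukr mwfl
Hunk 2: at line 1 remove [trlqx] add [nhfw] -> 13 lines: kdb nhfw aha rzr wlxy lpw vlr nan mpm uba vaerz doukr mwfl
Hunk 3: at line 4 remove [lpw,vlr,nan] add [ryefu] -> 11 lines: kdb nhfw aha rzr wlxy ryefu mpm uba vaerz doukr mwfl
Hunk 4: at line 8 remove [vaerz] add [szvft] -> 11 lines: kdb nhfw aha rzr wlxy ryefu mpm uba szvft doukr mwfl
Final line count: 11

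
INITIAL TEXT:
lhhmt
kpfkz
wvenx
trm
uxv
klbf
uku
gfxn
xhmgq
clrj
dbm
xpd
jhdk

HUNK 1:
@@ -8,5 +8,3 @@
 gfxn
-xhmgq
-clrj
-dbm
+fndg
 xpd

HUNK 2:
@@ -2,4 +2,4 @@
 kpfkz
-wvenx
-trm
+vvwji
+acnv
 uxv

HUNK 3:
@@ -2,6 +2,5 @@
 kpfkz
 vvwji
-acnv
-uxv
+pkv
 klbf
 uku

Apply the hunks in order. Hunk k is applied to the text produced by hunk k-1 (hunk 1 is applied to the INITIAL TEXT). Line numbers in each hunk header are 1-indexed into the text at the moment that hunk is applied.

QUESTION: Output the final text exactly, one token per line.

Answer: lhhmt
kpfkz
vvwji
pkv
klbf
uku
gfxn
fndg
xpd
jhdk

Derivation:
Hunk 1: at line 8 remove [xhmgq,clrj,dbm] add [fndg] -> 11 lines: lhhmt kpfkz wvenx trm uxv klbf uku gfxn fndg xpd jhdk
Hunk 2: at line 2 remove [wvenx,trm] add [vvwji,acnv] -> 11 lines: lhhmt kpfkz vvwji acnv uxv klbf uku gfxn fndg xpd jhdk
Hunk 3: at line 2 remove [acnv,uxv] add [pkv] -> 10 lines: lhhmt kpfkz vvwji pkv klbf uku gfxn fndg xpd jhdk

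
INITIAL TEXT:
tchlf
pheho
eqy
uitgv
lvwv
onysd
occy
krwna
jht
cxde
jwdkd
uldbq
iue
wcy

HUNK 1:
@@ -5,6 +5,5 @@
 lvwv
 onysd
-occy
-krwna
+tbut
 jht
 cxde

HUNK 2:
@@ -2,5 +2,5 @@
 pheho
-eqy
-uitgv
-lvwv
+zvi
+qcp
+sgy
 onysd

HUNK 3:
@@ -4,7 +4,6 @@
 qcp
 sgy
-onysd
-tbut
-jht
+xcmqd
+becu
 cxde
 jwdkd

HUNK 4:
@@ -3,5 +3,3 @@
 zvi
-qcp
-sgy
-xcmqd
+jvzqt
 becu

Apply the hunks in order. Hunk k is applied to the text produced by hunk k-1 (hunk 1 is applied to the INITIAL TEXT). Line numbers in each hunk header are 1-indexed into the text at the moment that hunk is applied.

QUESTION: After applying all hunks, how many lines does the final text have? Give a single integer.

Answer: 10

Derivation:
Hunk 1: at line 5 remove [occy,krwna] add [tbut] -> 13 lines: tchlf pheho eqy uitgv lvwv onysd tbut jht cxde jwdkd uldbq iue wcy
Hunk 2: at line 2 remove [eqy,uitgv,lvwv] add [zvi,qcp,sgy] -> 13 lines: tchlf pheho zvi qcp sgy onysd tbut jht cxde jwdkd uldbq iue wcy
Hunk 3: at line 4 remove [onysd,tbut,jht] add [xcmqd,becu] -> 12 lines: tchlf pheho zvi qcp sgy xcmqd becu cxde jwdkd uldbq iue wcy
Hunk 4: at line 3 remove [qcp,sgy,xcmqd] add [jvzqt] -> 10 lines: tchlf pheho zvi jvzqt becu cxde jwdkd uldbq iue wcy
Final line count: 10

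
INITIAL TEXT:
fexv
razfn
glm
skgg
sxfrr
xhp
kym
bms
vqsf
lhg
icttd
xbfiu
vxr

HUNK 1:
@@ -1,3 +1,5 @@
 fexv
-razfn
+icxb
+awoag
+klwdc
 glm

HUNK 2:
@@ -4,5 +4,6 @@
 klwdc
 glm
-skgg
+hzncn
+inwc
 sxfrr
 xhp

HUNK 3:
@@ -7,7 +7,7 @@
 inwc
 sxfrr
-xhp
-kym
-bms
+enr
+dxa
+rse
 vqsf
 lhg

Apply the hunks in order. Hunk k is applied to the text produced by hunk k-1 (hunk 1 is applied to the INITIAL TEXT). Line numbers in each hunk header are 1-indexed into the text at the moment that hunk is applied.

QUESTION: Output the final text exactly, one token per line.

Answer: fexv
icxb
awoag
klwdc
glm
hzncn
inwc
sxfrr
enr
dxa
rse
vqsf
lhg
icttd
xbfiu
vxr

Derivation:
Hunk 1: at line 1 remove [razfn] add [icxb,awoag,klwdc] -> 15 lines: fexv icxb awoag klwdc glm skgg sxfrr xhp kym bms vqsf lhg icttd xbfiu vxr
Hunk 2: at line 4 remove [skgg] add [hzncn,inwc] -> 16 lines: fexv icxb awoag klwdc glm hzncn inwc sxfrr xhp kym bms vqsf lhg icttd xbfiu vxr
Hunk 3: at line 7 remove [xhp,kym,bms] add [enr,dxa,rse] -> 16 lines: fexv icxb awoag klwdc glm hzncn inwc sxfrr enr dxa rse vqsf lhg icttd xbfiu vxr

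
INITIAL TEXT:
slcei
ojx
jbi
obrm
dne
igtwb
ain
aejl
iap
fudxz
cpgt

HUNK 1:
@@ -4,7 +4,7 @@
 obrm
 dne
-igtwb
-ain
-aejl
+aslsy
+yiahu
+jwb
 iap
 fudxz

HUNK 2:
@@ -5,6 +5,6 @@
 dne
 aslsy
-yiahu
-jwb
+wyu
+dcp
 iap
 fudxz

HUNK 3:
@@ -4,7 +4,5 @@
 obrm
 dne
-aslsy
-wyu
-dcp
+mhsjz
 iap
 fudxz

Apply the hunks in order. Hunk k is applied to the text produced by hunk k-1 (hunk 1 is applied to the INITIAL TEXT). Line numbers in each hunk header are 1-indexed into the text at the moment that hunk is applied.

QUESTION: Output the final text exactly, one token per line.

Answer: slcei
ojx
jbi
obrm
dne
mhsjz
iap
fudxz
cpgt

Derivation:
Hunk 1: at line 4 remove [igtwb,ain,aejl] add [aslsy,yiahu,jwb] -> 11 lines: slcei ojx jbi obrm dne aslsy yiahu jwb iap fudxz cpgt
Hunk 2: at line 5 remove [yiahu,jwb] add [wyu,dcp] -> 11 lines: slcei ojx jbi obrm dne aslsy wyu dcp iap fudxz cpgt
Hunk 3: at line 4 remove [aslsy,wyu,dcp] add [mhsjz] -> 9 lines: slcei ojx jbi obrm dne mhsjz iap fudxz cpgt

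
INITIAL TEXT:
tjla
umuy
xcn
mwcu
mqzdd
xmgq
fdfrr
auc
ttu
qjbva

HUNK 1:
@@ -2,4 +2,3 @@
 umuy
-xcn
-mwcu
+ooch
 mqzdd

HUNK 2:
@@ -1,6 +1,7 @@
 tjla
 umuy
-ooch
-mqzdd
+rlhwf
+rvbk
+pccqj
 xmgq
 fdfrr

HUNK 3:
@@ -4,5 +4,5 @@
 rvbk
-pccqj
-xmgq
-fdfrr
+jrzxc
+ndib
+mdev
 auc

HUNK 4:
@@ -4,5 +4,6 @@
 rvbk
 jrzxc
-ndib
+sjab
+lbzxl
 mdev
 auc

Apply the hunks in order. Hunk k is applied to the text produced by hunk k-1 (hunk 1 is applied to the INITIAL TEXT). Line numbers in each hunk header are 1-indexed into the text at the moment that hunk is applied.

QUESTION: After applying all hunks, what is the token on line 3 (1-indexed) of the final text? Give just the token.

Hunk 1: at line 2 remove [xcn,mwcu] add [ooch] -> 9 lines: tjla umuy ooch mqzdd xmgq fdfrr auc ttu qjbva
Hunk 2: at line 1 remove [ooch,mqzdd] add [rlhwf,rvbk,pccqj] -> 10 lines: tjla umuy rlhwf rvbk pccqj xmgq fdfrr auc ttu qjbva
Hunk 3: at line 4 remove [pccqj,xmgq,fdfrr] add [jrzxc,ndib,mdev] -> 10 lines: tjla umuy rlhwf rvbk jrzxc ndib mdev auc ttu qjbva
Hunk 4: at line 4 remove [ndib] add [sjab,lbzxl] -> 11 lines: tjla umuy rlhwf rvbk jrzxc sjab lbzxl mdev auc ttu qjbva
Final line 3: rlhwf

Answer: rlhwf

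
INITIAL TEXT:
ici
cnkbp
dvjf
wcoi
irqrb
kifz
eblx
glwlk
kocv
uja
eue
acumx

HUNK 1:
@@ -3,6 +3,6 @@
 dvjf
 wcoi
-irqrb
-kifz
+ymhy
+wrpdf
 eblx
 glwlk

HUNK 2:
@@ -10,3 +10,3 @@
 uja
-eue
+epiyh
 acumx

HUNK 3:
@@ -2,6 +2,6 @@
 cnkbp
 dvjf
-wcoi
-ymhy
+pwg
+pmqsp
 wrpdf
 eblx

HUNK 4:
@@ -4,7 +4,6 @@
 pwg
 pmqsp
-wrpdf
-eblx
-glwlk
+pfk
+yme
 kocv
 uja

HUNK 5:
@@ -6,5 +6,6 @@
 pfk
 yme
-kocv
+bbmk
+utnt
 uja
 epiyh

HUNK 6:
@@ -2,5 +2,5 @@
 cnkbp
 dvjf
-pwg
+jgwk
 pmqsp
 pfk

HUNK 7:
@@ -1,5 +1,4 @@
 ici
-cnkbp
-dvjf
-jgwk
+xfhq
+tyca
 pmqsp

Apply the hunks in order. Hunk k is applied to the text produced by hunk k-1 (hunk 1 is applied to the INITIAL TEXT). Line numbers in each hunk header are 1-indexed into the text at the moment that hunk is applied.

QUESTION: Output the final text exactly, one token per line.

Answer: ici
xfhq
tyca
pmqsp
pfk
yme
bbmk
utnt
uja
epiyh
acumx

Derivation:
Hunk 1: at line 3 remove [irqrb,kifz] add [ymhy,wrpdf] -> 12 lines: ici cnkbp dvjf wcoi ymhy wrpdf eblx glwlk kocv uja eue acumx
Hunk 2: at line 10 remove [eue] add [epiyh] -> 12 lines: ici cnkbp dvjf wcoi ymhy wrpdf eblx glwlk kocv uja epiyh acumx
Hunk 3: at line 2 remove [wcoi,ymhy] add [pwg,pmqsp] -> 12 lines: ici cnkbp dvjf pwg pmqsp wrpdf eblx glwlk kocv uja epiyh acumx
Hunk 4: at line 4 remove [wrpdf,eblx,glwlk] add [pfk,yme] -> 11 lines: ici cnkbp dvjf pwg pmqsp pfk yme kocv uja epiyh acumx
Hunk 5: at line 6 remove [kocv] add [bbmk,utnt] -> 12 lines: ici cnkbp dvjf pwg pmqsp pfk yme bbmk utnt uja epiyh acumx
Hunk 6: at line 2 remove [pwg] add [jgwk] -> 12 lines: ici cnkbp dvjf jgwk pmqsp pfk yme bbmk utnt uja epiyh acumx
Hunk 7: at line 1 remove [cnkbp,dvjf,jgwk] add [xfhq,tyca] -> 11 lines: ici xfhq tyca pmqsp pfk yme bbmk utnt uja epiyh acumx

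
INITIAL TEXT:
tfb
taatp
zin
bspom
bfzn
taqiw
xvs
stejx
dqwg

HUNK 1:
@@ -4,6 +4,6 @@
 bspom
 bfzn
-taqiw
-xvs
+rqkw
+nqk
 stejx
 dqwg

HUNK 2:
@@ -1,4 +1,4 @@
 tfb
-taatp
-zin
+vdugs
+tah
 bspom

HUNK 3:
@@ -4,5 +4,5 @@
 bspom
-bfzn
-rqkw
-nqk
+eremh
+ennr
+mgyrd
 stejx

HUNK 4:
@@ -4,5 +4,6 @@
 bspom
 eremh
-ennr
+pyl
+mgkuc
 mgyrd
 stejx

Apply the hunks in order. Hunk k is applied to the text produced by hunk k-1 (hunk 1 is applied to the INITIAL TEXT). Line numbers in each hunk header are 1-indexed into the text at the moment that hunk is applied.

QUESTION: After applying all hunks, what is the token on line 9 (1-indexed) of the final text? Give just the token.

Hunk 1: at line 4 remove [taqiw,xvs] add [rqkw,nqk] -> 9 lines: tfb taatp zin bspom bfzn rqkw nqk stejx dqwg
Hunk 2: at line 1 remove [taatp,zin] add [vdugs,tah] -> 9 lines: tfb vdugs tah bspom bfzn rqkw nqk stejx dqwg
Hunk 3: at line 4 remove [bfzn,rqkw,nqk] add [eremh,ennr,mgyrd] -> 9 lines: tfb vdugs tah bspom eremh ennr mgyrd stejx dqwg
Hunk 4: at line 4 remove [ennr] add [pyl,mgkuc] -> 10 lines: tfb vdugs tah bspom eremh pyl mgkuc mgyrd stejx dqwg
Final line 9: stejx

Answer: stejx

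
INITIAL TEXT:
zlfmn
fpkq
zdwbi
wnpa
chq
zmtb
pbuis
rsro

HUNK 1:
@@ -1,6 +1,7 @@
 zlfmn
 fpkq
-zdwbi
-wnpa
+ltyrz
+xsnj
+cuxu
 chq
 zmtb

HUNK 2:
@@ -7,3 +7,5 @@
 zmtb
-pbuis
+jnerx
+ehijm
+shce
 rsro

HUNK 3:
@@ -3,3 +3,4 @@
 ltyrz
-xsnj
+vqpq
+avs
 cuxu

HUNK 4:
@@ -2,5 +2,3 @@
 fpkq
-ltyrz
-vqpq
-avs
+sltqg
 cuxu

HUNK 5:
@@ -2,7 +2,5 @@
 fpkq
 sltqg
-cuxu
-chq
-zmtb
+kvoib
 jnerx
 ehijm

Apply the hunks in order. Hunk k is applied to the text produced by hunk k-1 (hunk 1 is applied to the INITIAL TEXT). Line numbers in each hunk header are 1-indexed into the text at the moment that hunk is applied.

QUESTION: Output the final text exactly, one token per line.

Hunk 1: at line 1 remove [zdwbi,wnpa] add [ltyrz,xsnj,cuxu] -> 9 lines: zlfmn fpkq ltyrz xsnj cuxu chq zmtb pbuis rsro
Hunk 2: at line 7 remove [pbuis] add [jnerx,ehijm,shce] -> 11 lines: zlfmn fpkq ltyrz xsnj cuxu chq zmtb jnerx ehijm shce rsro
Hunk 3: at line 3 remove [xsnj] add [vqpq,avs] -> 12 lines: zlfmn fpkq ltyrz vqpq avs cuxu chq zmtb jnerx ehijm shce rsro
Hunk 4: at line 2 remove [ltyrz,vqpq,avs] add [sltqg] -> 10 lines: zlfmn fpkq sltqg cuxu chq zmtb jnerx ehijm shce rsro
Hunk 5: at line 2 remove [cuxu,chq,zmtb] add [kvoib] -> 8 lines: zlfmn fpkq sltqg kvoib jnerx ehijm shce rsro

Answer: zlfmn
fpkq
sltqg
kvoib
jnerx
ehijm
shce
rsro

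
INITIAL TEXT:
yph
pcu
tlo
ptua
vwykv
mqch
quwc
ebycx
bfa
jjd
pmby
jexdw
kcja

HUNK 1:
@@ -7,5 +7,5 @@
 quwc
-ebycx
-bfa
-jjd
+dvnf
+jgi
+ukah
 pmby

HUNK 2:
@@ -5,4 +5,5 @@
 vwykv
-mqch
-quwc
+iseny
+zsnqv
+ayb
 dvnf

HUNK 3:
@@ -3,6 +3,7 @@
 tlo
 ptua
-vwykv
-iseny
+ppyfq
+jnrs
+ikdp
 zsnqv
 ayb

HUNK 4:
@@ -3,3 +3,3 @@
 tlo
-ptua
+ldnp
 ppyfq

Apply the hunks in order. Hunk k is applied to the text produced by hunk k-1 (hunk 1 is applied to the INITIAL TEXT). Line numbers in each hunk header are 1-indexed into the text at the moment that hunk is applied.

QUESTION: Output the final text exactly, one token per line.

Hunk 1: at line 7 remove [ebycx,bfa,jjd] add [dvnf,jgi,ukah] -> 13 lines: yph pcu tlo ptua vwykv mqch quwc dvnf jgi ukah pmby jexdw kcja
Hunk 2: at line 5 remove [mqch,quwc] add [iseny,zsnqv,ayb] -> 14 lines: yph pcu tlo ptua vwykv iseny zsnqv ayb dvnf jgi ukah pmby jexdw kcja
Hunk 3: at line 3 remove [vwykv,iseny] add [ppyfq,jnrs,ikdp] -> 15 lines: yph pcu tlo ptua ppyfq jnrs ikdp zsnqv ayb dvnf jgi ukah pmby jexdw kcja
Hunk 4: at line 3 remove [ptua] add [ldnp] -> 15 lines: yph pcu tlo ldnp ppyfq jnrs ikdp zsnqv ayb dvnf jgi ukah pmby jexdw kcja

Answer: yph
pcu
tlo
ldnp
ppyfq
jnrs
ikdp
zsnqv
ayb
dvnf
jgi
ukah
pmby
jexdw
kcja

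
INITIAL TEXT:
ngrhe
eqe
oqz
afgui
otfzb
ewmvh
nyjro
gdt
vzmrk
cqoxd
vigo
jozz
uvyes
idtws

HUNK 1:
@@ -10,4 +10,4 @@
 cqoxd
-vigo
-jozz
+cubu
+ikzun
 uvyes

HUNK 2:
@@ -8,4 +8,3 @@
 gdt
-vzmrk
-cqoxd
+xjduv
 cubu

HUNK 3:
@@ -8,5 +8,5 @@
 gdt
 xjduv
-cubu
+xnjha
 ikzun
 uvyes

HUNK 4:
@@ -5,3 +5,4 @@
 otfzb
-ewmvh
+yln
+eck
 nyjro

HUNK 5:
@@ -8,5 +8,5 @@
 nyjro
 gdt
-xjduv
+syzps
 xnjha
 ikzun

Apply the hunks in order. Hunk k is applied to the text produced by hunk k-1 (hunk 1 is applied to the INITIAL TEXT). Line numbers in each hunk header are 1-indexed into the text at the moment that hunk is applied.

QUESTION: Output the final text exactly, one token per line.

Hunk 1: at line 10 remove [vigo,jozz] add [cubu,ikzun] -> 14 lines: ngrhe eqe oqz afgui otfzb ewmvh nyjro gdt vzmrk cqoxd cubu ikzun uvyes idtws
Hunk 2: at line 8 remove [vzmrk,cqoxd] add [xjduv] -> 13 lines: ngrhe eqe oqz afgui otfzb ewmvh nyjro gdt xjduv cubu ikzun uvyes idtws
Hunk 3: at line 8 remove [cubu] add [xnjha] -> 13 lines: ngrhe eqe oqz afgui otfzb ewmvh nyjro gdt xjduv xnjha ikzun uvyes idtws
Hunk 4: at line 5 remove [ewmvh] add [yln,eck] -> 14 lines: ngrhe eqe oqz afgui otfzb yln eck nyjro gdt xjduv xnjha ikzun uvyes idtws
Hunk 5: at line 8 remove [xjduv] add [syzps] -> 14 lines: ngrhe eqe oqz afgui otfzb yln eck nyjro gdt syzps xnjha ikzun uvyes idtws

Answer: ngrhe
eqe
oqz
afgui
otfzb
yln
eck
nyjro
gdt
syzps
xnjha
ikzun
uvyes
idtws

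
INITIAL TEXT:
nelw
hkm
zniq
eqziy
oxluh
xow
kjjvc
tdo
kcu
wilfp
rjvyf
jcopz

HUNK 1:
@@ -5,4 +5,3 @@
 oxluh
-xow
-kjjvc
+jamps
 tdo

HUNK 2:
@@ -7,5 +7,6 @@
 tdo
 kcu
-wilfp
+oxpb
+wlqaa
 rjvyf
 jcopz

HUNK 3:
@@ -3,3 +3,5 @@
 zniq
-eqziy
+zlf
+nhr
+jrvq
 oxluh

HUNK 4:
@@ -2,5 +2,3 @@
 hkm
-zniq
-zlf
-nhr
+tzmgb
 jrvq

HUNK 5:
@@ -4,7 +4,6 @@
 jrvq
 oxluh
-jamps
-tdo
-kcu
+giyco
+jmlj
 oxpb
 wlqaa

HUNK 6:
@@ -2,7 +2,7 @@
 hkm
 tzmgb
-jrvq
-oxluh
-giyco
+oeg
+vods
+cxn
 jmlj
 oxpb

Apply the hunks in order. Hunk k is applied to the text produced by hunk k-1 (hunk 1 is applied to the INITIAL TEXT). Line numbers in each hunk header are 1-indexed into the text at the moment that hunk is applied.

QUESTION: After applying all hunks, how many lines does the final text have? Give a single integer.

Hunk 1: at line 5 remove [xow,kjjvc] add [jamps] -> 11 lines: nelw hkm zniq eqziy oxluh jamps tdo kcu wilfp rjvyf jcopz
Hunk 2: at line 7 remove [wilfp] add [oxpb,wlqaa] -> 12 lines: nelw hkm zniq eqziy oxluh jamps tdo kcu oxpb wlqaa rjvyf jcopz
Hunk 3: at line 3 remove [eqziy] add [zlf,nhr,jrvq] -> 14 lines: nelw hkm zniq zlf nhr jrvq oxluh jamps tdo kcu oxpb wlqaa rjvyf jcopz
Hunk 4: at line 2 remove [zniq,zlf,nhr] add [tzmgb] -> 12 lines: nelw hkm tzmgb jrvq oxluh jamps tdo kcu oxpb wlqaa rjvyf jcopz
Hunk 5: at line 4 remove [jamps,tdo,kcu] add [giyco,jmlj] -> 11 lines: nelw hkm tzmgb jrvq oxluh giyco jmlj oxpb wlqaa rjvyf jcopz
Hunk 6: at line 2 remove [jrvq,oxluh,giyco] add [oeg,vods,cxn] -> 11 lines: nelw hkm tzmgb oeg vods cxn jmlj oxpb wlqaa rjvyf jcopz
Final line count: 11

Answer: 11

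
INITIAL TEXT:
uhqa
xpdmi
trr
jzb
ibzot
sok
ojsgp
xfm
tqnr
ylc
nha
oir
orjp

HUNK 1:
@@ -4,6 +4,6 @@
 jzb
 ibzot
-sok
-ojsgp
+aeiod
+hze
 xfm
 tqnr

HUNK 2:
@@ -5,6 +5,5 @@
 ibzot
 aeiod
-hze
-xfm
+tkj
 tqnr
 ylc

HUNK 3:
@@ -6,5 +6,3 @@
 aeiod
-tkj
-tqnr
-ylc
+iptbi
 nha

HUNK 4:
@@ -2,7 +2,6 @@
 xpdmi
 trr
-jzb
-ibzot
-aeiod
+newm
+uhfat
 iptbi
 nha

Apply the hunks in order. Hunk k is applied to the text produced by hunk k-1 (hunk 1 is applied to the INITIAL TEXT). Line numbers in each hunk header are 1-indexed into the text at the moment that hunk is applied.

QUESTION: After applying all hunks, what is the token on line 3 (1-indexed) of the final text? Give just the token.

Hunk 1: at line 4 remove [sok,ojsgp] add [aeiod,hze] -> 13 lines: uhqa xpdmi trr jzb ibzot aeiod hze xfm tqnr ylc nha oir orjp
Hunk 2: at line 5 remove [hze,xfm] add [tkj] -> 12 lines: uhqa xpdmi trr jzb ibzot aeiod tkj tqnr ylc nha oir orjp
Hunk 3: at line 6 remove [tkj,tqnr,ylc] add [iptbi] -> 10 lines: uhqa xpdmi trr jzb ibzot aeiod iptbi nha oir orjp
Hunk 4: at line 2 remove [jzb,ibzot,aeiod] add [newm,uhfat] -> 9 lines: uhqa xpdmi trr newm uhfat iptbi nha oir orjp
Final line 3: trr

Answer: trr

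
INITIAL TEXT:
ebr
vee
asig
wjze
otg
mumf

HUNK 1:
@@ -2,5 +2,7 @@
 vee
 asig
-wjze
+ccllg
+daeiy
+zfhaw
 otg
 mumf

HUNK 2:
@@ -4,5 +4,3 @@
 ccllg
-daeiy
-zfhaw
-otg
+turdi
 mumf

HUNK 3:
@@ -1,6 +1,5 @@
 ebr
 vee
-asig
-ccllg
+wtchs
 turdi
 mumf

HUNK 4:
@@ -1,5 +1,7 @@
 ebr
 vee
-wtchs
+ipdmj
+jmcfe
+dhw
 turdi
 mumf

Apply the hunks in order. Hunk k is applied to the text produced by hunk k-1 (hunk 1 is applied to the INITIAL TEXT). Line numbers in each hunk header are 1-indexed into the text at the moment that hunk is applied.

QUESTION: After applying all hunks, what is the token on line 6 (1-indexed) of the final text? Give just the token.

Hunk 1: at line 2 remove [wjze] add [ccllg,daeiy,zfhaw] -> 8 lines: ebr vee asig ccllg daeiy zfhaw otg mumf
Hunk 2: at line 4 remove [daeiy,zfhaw,otg] add [turdi] -> 6 lines: ebr vee asig ccllg turdi mumf
Hunk 3: at line 1 remove [asig,ccllg] add [wtchs] -> 5 lines: ebr vee wtchs turdi mumf
Hunk 4: at line 1 remove [wtchs] add [ipdmj,jmcfe,dhw] -> 7 lines: ebr vee ipdmj jmcfe dhw turdi mumf
Final line 6: turdi

Answer: turdi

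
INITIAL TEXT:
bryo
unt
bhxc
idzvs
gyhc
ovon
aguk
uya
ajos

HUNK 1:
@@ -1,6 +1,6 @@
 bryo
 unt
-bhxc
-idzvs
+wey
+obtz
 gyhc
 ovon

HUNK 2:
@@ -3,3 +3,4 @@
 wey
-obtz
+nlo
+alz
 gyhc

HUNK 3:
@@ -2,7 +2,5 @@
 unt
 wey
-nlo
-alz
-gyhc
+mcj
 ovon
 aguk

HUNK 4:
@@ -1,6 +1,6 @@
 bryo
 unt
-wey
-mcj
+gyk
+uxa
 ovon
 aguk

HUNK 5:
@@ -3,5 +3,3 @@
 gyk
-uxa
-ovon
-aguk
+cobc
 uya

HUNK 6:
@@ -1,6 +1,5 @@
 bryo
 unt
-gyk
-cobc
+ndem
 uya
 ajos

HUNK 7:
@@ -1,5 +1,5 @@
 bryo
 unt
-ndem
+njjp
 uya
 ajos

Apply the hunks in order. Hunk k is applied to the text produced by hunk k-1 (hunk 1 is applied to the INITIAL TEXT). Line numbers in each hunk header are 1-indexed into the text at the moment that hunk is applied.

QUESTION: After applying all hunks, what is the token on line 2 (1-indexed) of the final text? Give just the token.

Answer: unt

Derivation:
Hunk 1: at line 1 remove [bhxc,idzvs] add [wey,obtz] -> 9 lines: bryo unt wey obtz gyhc ovon aguk uya ajos
Hunk 2: at line 3 remove [obtz] add [nlo,alz] -> 10 lines: bryo unt wey nlo alz gyhc ovon aguk uya ajos
Hunk 3: at line 2 remove [nlo,alz,gyhc] add [mcj] -> 8 lines: bryo unt wey mcj ovon aguk uya ajos
Hunk 4: at line 1 remove [wey,mcj] add [gyk,uxa] -> 8 lines: bryo unt gyk uxa ovon aguk uya ajos
Hunk 5: at line 3 remove [uxa,ovon,aguk] add [cobc] -> 6 lines: bryo unt gyk cobc uya ajos
Hunk 6: at line 1 remove [gyk,cobc] add [ndem] -> 5 lines: bryo unt ndem uya ajos
Hunk 7: at line 1 remove [ndem] add [njjp] -> 5 lines: bryo unt njjp uya ajos
Final line 2: unt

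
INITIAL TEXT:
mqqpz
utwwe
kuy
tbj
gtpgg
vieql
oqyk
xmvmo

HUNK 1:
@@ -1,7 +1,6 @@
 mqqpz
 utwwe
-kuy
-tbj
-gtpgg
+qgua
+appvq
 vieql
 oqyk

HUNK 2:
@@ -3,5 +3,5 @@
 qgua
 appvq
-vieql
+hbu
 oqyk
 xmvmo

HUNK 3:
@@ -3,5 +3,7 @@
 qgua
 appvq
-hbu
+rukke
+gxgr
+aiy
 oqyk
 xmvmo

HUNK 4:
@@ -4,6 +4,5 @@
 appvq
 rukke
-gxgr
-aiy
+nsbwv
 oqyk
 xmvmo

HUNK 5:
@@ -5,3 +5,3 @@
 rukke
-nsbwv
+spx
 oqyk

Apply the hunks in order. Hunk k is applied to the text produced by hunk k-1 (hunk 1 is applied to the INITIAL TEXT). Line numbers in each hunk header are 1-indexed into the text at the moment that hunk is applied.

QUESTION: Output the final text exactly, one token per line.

Answer: mqqpz
utwwe
qgua
appvq
rukke
spx
oqyk
xmvmo

Derivation:
Hunk 1: at line 1 remove [kuy,tbj,gtpgg] add [qgua,appvq] -> 7 lines: mqqpz utwwe qgua appvq vieql oqyk xmvmo
Hunk 2: at line 3 remove [vieql] add [hbu] -> 7 lines: mqqpz utwwe qgua appvq hbu oqyk xmvmo
Hunk 3: at line 3 remove [hbu] add [rukke,gxgr,aiy] -> 9 lines: mqqpz utwwe qgua appvq rukke gxgr aiy oqyk xmvmo
Hunk 4: at line 4 remove [gxgr,aiy] add [nsbwv] -> 8 lines: mqqpz utwwe qgua appvq rukke nsbwv oqyk xmvmo
Hunk 5: at line 5 remove [nsbwv] add [spx] -> 8 lines: mqqpz utwwe qgua appvq rukke spx oqyk xmvmo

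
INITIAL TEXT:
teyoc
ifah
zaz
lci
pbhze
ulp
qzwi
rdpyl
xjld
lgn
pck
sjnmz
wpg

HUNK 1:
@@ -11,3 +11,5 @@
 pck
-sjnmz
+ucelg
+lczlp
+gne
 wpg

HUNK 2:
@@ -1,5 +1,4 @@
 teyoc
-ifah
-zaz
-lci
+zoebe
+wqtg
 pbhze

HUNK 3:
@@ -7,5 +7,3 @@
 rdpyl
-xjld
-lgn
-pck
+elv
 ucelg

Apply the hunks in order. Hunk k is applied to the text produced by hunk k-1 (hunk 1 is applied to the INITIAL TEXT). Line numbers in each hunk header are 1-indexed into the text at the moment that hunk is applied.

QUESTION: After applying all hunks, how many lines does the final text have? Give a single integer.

Hunk 1: at line 11 remove [sjnmz] add [ucelg,lczlp,gne] -> 15 lines: teyoc ifah zaz lci pbhze ulp qzwi rdpyl xjld lgn pck ucelg lczlp gne wpg
Hunk 2: at line 1 remove [ifah,zaz,lci] add [zoebe,wqtg] -> 14 lines: teyoc zoebe wqtg pbhze ulp qzwi rdpyl xjld lgn pck ucelg lczlp gne wpg
Hunk 3: at line 7 remove [xjld,lgn,pck] add [elv] -> 12 lines: teyoc zoebe wqtg pbhze ulp qzwi rdpyl elv ucelg lczlp gne wpg
Final line count: 12

Answer: 12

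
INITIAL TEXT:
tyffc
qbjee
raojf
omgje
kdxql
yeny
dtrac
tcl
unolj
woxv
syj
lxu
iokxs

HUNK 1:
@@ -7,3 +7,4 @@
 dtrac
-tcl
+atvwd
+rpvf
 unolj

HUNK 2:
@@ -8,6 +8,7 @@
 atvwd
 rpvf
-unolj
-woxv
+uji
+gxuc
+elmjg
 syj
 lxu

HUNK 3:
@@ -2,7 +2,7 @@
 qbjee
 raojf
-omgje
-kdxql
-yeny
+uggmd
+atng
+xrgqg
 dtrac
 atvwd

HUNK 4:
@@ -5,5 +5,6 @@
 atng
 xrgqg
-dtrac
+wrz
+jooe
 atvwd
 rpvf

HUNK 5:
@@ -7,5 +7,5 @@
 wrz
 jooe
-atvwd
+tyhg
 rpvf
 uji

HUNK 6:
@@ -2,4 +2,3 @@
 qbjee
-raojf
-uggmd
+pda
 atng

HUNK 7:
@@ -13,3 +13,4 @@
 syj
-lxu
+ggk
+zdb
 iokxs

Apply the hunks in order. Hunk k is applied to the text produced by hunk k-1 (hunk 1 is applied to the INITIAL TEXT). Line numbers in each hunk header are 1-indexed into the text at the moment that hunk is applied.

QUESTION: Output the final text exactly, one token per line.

Answer: tyffc
qbjee
pda
atng
xrgqg
wrz
jooe
tyhg
rpvf
uji
gxuc
elmjg
syj
ggk
zdb
iokxs

Derivation:
Hunk 1: at line 7 remove [tcl] add [atvwd,rpvf] -> 14 lines: tyffc qbjee raojf omgje kdxql yeny dtrac atvwd rpvf unolj woxv syj lxu iokxs
Hunk 2: at line 8 remove [unolj,woxv] add [uji,gxuc,elmjg] -> 15 lines: tyffc qbjee raojf omgje kdxql yeny dtrac atvwd rpvf uji gxuc elmjg syj lxu iokxs
Hunk 3: at line 2 remove [omgje,kdxql,yeny] add [uggmd,atng,xrgqg] -> 15 lines: tyffc qbjee raojf uggmd atng xrgqg dtrac atvwd rpvf uji gxuc elmjg syj lxu iokxs
Hunk 4: at line 5 remove [dtrac] add [wrz,jooe] -> 16 lines: tyffc qbjee raojf uggmd atng xrgqg wrz jooe atvwd rpvf uji gxuc elmjg syj lxu iokxs
Hunk 5: at line 7 remove [atvwd] add [tyhg] -> 16 lines: tyffc qbjee raojf uggmd atng xrgqg wrz jooe tyhg rpvf uji gxuc elmjg syj lxu iokxs
Hunk 6: at line 2 remove [raojf,uggmd] add [pda] -> 15 lines: tyffc qbjee pda atng xrgqg wrz jooe tyhg rpvf uji gxuc elmjg syj lxu iokxs
Hunk 7: at line 13 remove [lxu] add [ggk,zdb] -> 16 lines: tyffc qbjee pda atng xrgqg wrz jooe tyhg rpvf uji gxuc elmjg syj ggk zdb iokxs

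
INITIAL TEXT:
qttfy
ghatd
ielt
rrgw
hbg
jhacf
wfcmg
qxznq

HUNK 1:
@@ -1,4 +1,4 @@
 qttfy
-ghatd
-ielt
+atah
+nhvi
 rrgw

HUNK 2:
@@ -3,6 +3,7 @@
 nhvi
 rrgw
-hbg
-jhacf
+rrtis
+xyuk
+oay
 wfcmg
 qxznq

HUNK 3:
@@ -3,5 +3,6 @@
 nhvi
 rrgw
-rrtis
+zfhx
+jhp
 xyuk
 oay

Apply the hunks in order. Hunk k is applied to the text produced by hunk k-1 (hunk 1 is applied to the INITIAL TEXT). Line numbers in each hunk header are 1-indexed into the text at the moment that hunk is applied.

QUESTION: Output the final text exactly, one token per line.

Answer: qttfy
atah
nhvi
rrgw
zfhx
jhp
xyuk
oay
wfcmg
qxznq

Derivation:
Hunk 1: at line 1 remove [ghatd,ielt] add [atah,nhvi] -> 8 lines: qttfy atah nhvi rrgw hbg jhacf wfcmg qxznq
Hunk 2: at line 3 remove [hbg,jhacf] add [rrtis,xyuk,oay] -> 9 lines: qttfy atah nhvi rrgw rrtis xyuk oay wfcmg qxznq
Hunk 3: at line 3 remove [rrtis] add [zfhx,jhp] -> 10 lines: qttfy atah nhvi rrgw zfhx jhp xyuk oay wfcmg qxznq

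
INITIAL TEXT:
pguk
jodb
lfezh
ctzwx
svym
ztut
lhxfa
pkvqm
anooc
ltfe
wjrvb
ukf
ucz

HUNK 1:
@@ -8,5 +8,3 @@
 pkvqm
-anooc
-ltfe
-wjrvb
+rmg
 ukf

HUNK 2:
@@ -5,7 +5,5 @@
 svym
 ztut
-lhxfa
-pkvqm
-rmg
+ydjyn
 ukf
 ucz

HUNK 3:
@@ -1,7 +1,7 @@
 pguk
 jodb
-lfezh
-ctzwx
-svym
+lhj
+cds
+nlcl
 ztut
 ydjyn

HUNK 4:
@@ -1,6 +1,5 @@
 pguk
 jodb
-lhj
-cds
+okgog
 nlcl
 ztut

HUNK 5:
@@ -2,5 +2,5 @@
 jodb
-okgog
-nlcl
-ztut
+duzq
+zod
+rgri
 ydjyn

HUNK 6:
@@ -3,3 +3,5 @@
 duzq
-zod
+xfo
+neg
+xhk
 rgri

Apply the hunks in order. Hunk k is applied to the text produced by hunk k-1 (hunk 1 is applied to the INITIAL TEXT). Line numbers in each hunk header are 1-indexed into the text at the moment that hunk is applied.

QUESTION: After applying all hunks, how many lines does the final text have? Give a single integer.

Hunk 1: at line 8 remove [anooc,ltfe,wjrvb] add [rmg] -> 11 lines: pguk jodb lfezh ctzwx svym ztut lhxfa pkvqm rmg ukf ucz
Hunk 2: at line 5 remove [lhxfa,pkvqm,rmg] add [ydjyn] -> 9 lines: pguk jodb lfezh ctzwx svym ztut ydjyn ukf ucz
Hunk 3: at line 1 remove [lfezh,ctzwx,svym] add [lhj,cds,nlcl] -> 9 lines: pguk jodb lhj cds nlcl ztut ydjyn ukf ucz
Hunk 4: at line 1 remove [lhj,cds] add [okgog] -> 8 lines: pguk jodb okgog nlcl ztut ydjyn ukf ucz
Hunk 5: at line 2 remove [okgog,nlcl,ztut] add [duzq,zod,rgri] -> 8 lines: pguk jodb duzq zod rgri ydjyn ukf ucz
Hunk 6: at line 3 remove [zod] add [xfo,neg,xhk] -> 10 lines: pguk jodb duzq xfo neg xhk rgri ydjyn ukf ucz
Final line count: 10

Answer: 10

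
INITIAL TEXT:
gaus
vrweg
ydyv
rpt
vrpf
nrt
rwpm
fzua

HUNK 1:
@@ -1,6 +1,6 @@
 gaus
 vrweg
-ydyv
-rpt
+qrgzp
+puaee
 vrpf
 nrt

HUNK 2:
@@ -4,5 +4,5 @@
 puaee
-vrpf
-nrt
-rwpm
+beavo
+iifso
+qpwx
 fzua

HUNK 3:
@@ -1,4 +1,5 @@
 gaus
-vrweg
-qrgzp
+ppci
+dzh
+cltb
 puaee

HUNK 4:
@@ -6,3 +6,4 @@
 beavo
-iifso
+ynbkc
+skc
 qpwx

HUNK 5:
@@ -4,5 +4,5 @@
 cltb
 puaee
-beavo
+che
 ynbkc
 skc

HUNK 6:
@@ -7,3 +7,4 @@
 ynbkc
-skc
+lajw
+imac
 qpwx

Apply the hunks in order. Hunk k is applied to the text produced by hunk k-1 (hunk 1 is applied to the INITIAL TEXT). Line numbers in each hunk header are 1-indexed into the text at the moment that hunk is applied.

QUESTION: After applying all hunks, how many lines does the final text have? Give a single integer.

Hunk 1: at line 1 remove [ydyv,rpt] add [qrgzp,puaee] -> 8 lines: gaus vrweg qrgzp puaee vrpf nrt rwpm fzua
Hunk 2: at line 4 remove [vrpf,nrt,rwpm] add [beavo,iifso,qpwx] -> 8 lines: gaus vrweg qrgzp puaee beavo iifso qpwx fzua
Hunk 3: at line 1 remove [vrweg,qrgzp] add [ppci,dzh,cltb] -> 9 lines: gaus ppci dzh cltb puaee beavo iifso qpwx fzua
Hunk 4: at line 6 remove [iifso] add [ynbkc,skc] -> 10 lines: gaus ppci dzh cltb puaee beavo ynbkc skc qpwx fzua
Hunk 5: at line 4 remove [beavo] add [che] -> 10 lines: gaus ppci dzh cltb puaee che ynbkc skc qpwx fzua
Hunk 6: at line 7 remove [skc] add [lajw,imac] -> 11 lines: gaus ppci dzh cltb puaee che ynbkc lajw imac qpwx fzua
Final line count: 11

Answer: 11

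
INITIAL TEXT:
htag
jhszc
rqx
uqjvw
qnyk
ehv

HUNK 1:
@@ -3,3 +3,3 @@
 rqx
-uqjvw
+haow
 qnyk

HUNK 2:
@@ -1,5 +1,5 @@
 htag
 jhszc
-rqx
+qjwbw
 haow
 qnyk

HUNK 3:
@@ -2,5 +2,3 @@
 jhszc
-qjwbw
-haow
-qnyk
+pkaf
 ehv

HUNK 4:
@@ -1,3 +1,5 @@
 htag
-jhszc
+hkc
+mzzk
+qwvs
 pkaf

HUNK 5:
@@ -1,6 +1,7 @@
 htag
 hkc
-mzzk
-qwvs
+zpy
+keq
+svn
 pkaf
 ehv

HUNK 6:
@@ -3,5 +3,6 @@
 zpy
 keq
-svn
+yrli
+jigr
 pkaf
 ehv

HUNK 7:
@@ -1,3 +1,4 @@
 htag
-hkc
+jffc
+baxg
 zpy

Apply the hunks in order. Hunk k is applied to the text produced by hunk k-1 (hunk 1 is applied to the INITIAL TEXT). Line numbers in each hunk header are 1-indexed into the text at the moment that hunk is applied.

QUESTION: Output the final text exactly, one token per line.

Answer: htag
jffc
baxg
zpy
keq
yrli
jigr
pkaf
ehv

Derivation:
Hunk 1: at line 3 remove [uqjvw] add [haow] -> 6 lines: htag jhszc rqx haow qnyk ehv
Hunk 2: at line 1 remove [rqx] add [qjwbw] -> 6 lines: htag jhszc qjwbw haow qnyk ehv
Hunk 3: at line 2 remove [qjwbw,haow,qnyk] add [pkaf] -> 4 lines: htag jhszc pkaf ehv
Hunk 4: at line 1 remove [jhszc] add [hkc,mzzk,qwvs] -> 6 lines: htag hkc mzzk qwvs pkaf ehv
Hunk 5: at line 1 remove [mzzk,qwvs] add [zpy,keq,svn] -> 7 lines: htag hkc zpy keq svn pkaf ehv
Hunk 6: at line 3 remove [svn] add [yrli,jigr] -> 8 lines: htag hkc zpy keq yrli jigr pkaf ehv
Hunk 7: at line 1 remove [hkc] add [jffc,baxg] -> 9 lines: htag jffc baxg zpy keq yrli jigr pkaf ehv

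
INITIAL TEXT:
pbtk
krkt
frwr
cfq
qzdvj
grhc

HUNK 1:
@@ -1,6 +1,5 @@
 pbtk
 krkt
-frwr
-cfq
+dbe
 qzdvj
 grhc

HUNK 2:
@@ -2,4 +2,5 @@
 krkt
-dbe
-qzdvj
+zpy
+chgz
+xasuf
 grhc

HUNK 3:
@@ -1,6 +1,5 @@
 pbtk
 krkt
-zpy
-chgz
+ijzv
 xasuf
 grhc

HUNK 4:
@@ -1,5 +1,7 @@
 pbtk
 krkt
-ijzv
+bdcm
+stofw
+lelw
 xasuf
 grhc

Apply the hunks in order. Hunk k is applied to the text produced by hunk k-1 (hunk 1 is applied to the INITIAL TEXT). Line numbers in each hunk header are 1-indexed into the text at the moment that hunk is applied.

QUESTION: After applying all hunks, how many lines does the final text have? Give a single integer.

Hunk 1: at line 1 remove [frwr,cfq] add [dbe] -> 5 lines: pbtk krkt dbe qzdvj grhc
Hunk 2: at line 2 remove [dbe,qzdvj] add [zpy,chgz,xasuf] -> 6 lines: pbtk krkt zpy chgz xasuf grhc
Hunk 3: at line 1 remove [zpy,chgz] add [ijzv] -> 5 lines: pbtk krkt ijzv xasuf grhc
Hunk 4: at line 1 remove [ijzv] add [bdcm,stofw,lelw] -> 7 lines: pbtk krkt bdcm stofw lelw xasuf grhc
Final line count: 7

Answer: 7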